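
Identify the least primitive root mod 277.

5

φ(277) = 277 − 1 = 276 = 2^2 · 3 · 23.
Test candidates g = 2, 3, … against the prime factors q ∈ {2, 3, 23} of φ(277): g is a generator iff g^(276/q) ≢ 1 for every such q.
g = 2: 2^138 ≡ 276; 2^92 ≡ 1 — hits 1, so not a primitive root.
g = 3: 3^138 ≡ 1 — hits 1, so not a primitive root.
g = 4: 4^138 ≡ 1 — hits 1, so not a primitive root.
g = 5: 5^138 ≡ 276; 5^92 ≡ 116; 5^12 ≡ 27 — none is 1, so 5 is a primitive root.
The smallest primitive root modulo 277 is 5.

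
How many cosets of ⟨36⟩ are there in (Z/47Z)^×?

By Lagrange's theorem, ord_47(36) divides φ(47) = 47 − 1 = 46 = 2 · 23.
Divisors of 46: 1, 2, 23, 46.
Compute 36^d (mod 47) for the divisors d until we hit 1:
36^1 ≡ 36 (mod 47)
36^2 ≡ 27 (mod 47)
36^23 ≡ 1 (mod 47) ✓
The order of 36 is 23, so the subgroup it generates has 23 elements.
The index is φ(47) / ord(36) = 46 / 23 = 2.

2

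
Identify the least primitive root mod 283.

3

φ(283) = 283 − 1 = 282 = 2 · 3 · 47.
Test candidates g = 2, 3, … against the prime factors q ∈ {2, 3, 47} of φ(283): g is a generator iff g^(282/q) ≢ 1 for every such q.
g = 2: 2^141 ≡ 282; 2^94 ≡ 1 — hits 1, so not a primitive root.
g = 3: 3^141 ≡ 282; 3^94 ≡ 238; 3^6 ≡ 163 — none is 1, so 3 is a primitive root.
The smallest primitive root modulo 283 is 3.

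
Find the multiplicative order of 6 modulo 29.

14

Since 6 ∈ (Z/29Z)^×, its order divides φ(29) = 29 − 1 = 28 = 2^2 · 7.
Divisors of 28: 1, 2, 4, 7, 14, 28.
Test each divisor d:
6^1 ≡ 6 (mod 29)
6^2 ≡ 7 (mod 29)
6^4 ≡ 20 (mod 29)
6^7 ≡ 28 (mod 29)
6^14 ≡ 1 (mod 29) ✓
Hence ord(6) = 14.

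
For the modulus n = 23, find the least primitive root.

5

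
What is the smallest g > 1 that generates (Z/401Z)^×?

3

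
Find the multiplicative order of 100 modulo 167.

83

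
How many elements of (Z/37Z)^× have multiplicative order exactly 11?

0

φ(37) = 37 − 1 = 36 = 2^2 · 3^2.
(Z/37Z)^× is cyclic (|G| = 36); a cyclic group of order m has exactly φ(d) elements of each order d | m, and none otherwise.
11 does not divide 36, so no element of (Z/37Z)^× has order 11.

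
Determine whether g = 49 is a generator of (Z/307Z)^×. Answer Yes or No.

φ(307) = 307 − 1 = 306 = 2 · 3^2 · 17.
It suffices to check that the order of 49 is not a proper divisor of 306: compute 49^(306/q) for q ∈ {2, 3, 17}.
49^153 ≡ 1 (mod 307)  [q = 2: ≡ 1 ✗]
49^102 ≡ 289 (mod 307)  [q = 3: ≢ 1 ✓]
49^18 ≡ 105 (mod 307)  [q = 17: ≢ 1 ✓]
The check at q = 2 fails, so 49 generates a proper subgroup.

No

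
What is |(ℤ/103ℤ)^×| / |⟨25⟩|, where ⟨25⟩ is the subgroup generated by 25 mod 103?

ord(25) | φ(103) = 103 − 1 = 102 = 2 · 3 · 17.
Divisors of 102: 1, 2, 3, 6, 17, 34, 51, 102.
Evaluate successive powers at the divisors of 102:
25^1 ≡ 25 (mod 103)
25^2 ≡ 7 (mod 103)
25^3 ≡ 72 (mod 103)
25^6 ≡ 34 (mod 103)
25^17 ≡ 56 (mod 103)
25^34 ≡ 46 (mod 103)
25^51 ≡ 1 (mod 103) ✓
So ord_103(25) = 51, hence |⟨25⟩| = 51.
[(Z/103Z)^× : ⟨25⟩] = 102/51 = 2.

2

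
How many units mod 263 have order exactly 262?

φ(263) = 263 − 1 = 262 = 2 · 131.
In a cyclic group of order 262, there are φ(d) elements of order d for each divisor d of 262, and zero for non-divisors.
262 = 2 · 131 divides 262, and φ(262) = 130.

130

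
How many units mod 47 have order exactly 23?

22

φ(47) = 47 − 1 = 46 = 2 · 23.
Since (Z/47Z)^× is cyclic of order 46, the number of elements of order d is φ(d) when d | 46 and 0 otherwise.
23 | 46, and φ(23) = 23 − 1 = 22.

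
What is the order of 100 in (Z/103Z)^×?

Since 100 ∈ (Z/103Z)^×, its order divides φ(103) = 103 − 1 = 102 = 2 · 3 · 17.
Divisors of 102: 1, 2, 3, 6, 17, 34, 51, 102.
Check 100^d mod 103 for each divisor in increasing order:
100^1 ≡ 100 (mod 103)
100^2 ≡ 9 (mod 103)
100^3 ≡ 76 (mod 103)
100^6 ≡ 8 (mod 103)
100^17 ≡ 1 (mod 103) ✓
The smallest such exponent is 17, so the order of 100 is 17.

17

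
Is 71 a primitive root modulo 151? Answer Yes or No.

Yes

φ(151) = 151 − 1 = 150 = 2 · 3 · 5^2.
An element g generates (Z/151Z)^× iff g^(150/q) ≢ 1 (mod 151) for each prime q ∈ {2, 3, 5}.
71^75 ≡ 150 (mod 151)  [q = 2: ≢ 1 ✓]
71^50 ≡ 118 (mod 151)  [q = 3: ≢ 1 ✓]
71^30 ≡ 8 (mod 151)  [q = 5: ≢ 1 ✓]
None equal 1, so ord_151(71) = 150: 71 is a primitive root.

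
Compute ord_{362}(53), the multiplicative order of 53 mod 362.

By Lagrange's theorem, ord_362(53) divides φ(362) = φ(2)·φ(181) = 1·180 = 180 = 2^2 · 3^2 · 5.
Divisors of 180: 1, 2, 3, 4, 5, 6, 9, 10, 12, 15, 18, 20, 30, 36, 45, 60, 90, 180.
Test each divisor d:
53^1 ≡ 53 (mod 362)
53^2 ≡ 275 (mod 362)
53^3 ≡ 95 (mod 362)
53^4 ≡ 329 (mod 362)
53^5 ≡ 61 (mod 362)
53^6 ≡ 337 (mod 362)
53^9 ≡ 159 (mod 362)
53^10 ≡ 101 (mod 362)
53^12 ≡ 263 (mod 362)
53^15 ≡ 7 (mod 362)
53^18 ≡ 303 (mod 362)
53^20 ≡ 65 (mod 362)
53^30 ≡ 49 (mod 362)
53^36 ≡ 223 (mod 362)
53^45 ≡ 343 (mod 362)
53^60 ≡ 229 (mod 362)
53^90 ≡ 361 (mod 362)
53^180 ≡ 1 (mod 362) ✓
Hence ord(53) = 180.

180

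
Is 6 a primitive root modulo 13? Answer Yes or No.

Yes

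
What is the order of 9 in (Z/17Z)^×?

8

By Lagrange's theorem, ord_17(9) divides φ(17) = 17 − 1 = 16 = 2^4.
Divisors of 16: 1, 2, 4, 8, 16.
Test each divisor d:
9^1 ≡ 9 (mod 17)
9^2 ≡ 13 (mod 17)
9^4 ≡ 16 (mod 17)
9^8 ≡ 1 (mod 17) ✓
Therefore the multiplicative order of 9 modulo 17 is 8.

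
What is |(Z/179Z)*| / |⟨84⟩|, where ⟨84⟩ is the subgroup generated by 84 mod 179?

1

ord(84) | φ(179) = 179 − 1 = 178 = 2 · 89.
Divisors of 178: 1, 2, 89, 178.
Test each divisor d:
84^1 ≡ 84
84^2 ≡ 75
84^89 ≡ 178
84^178 ≡ 1
The order of 84 is 178, so the subgroup it generates has 178 elements.
[(Z/179Z)^× : ⟨84⟩] = 178/178 = 1.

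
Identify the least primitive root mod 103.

5

φ(103) = 103 − 1 = 102 = 2 · 3 · 17.
g is a primitive root iff g^(102/q) ≢ 1 (mod 103) for each prime q ∈ {2, 3, 17}.
g = 2: 2^51 ≡ 1 — hits 1, so not a primitive root.
g = 3: 3^51 ≡ 102; 3^34 ≡ 1 — hits 1, so not a primitive root.
g = 4: 4^51 ≡ 1 — hits 1, so not a primitive root.
g = 5: 5^51 ≡ 102; 5^34 ≡ 56; 5^6 ≡ 72 — none is 1, so 5 is a primitive root.
Hence the least primitive root of 103 is 5.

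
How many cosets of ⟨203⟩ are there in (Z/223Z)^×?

2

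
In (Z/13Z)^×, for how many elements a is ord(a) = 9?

φ(13) = 13 − 1 = 12 = 2^2 · 3.
(Z/13Z)^× is cyclic (|G| = 12); a cyclic group of order m has exactly φ(d) elements of each order d | m, and none otherwise.
Since 9 ∤ 12, the count is 0.

0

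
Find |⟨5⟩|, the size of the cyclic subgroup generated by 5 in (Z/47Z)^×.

The order of 5 must divide φ(47) = 47 − 1 = 46 = 2 · 23.
Divisors of 46: 1, 2, 23, 46.
Compute 5^d (mod 47) for the divisors d until we hit 1:
5^1 ≡ 5
5^2 ≡ 25
5^23 ≡ 46
5^46 ≡ 1
Hence ord(5) = 46.

46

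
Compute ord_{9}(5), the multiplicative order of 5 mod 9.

Since 5 ∈ (Z/9Z)^×, its order divides φ(9) = φ(3^2) = 3·(3−1) = 6 = 2 · 3.
Divisors of 6: 1, 2, 3, 6.
Test each divisor d:
5^1 ≡ 5 (mod 9)
5^2 ≡ 7 (mod 9)
5^3 ≡ 8 (mod 9)
5^6 ≡ 1 (mod 9) ✓
Therefore the multiplicative order of 5 modulo 9 is 6.

6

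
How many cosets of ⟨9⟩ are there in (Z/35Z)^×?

ord(9) | φ(35) = φ(5·7) = (5−1)·(7−1) = 4·6 = 24 = 2^3 · 3.
Divisors of 24: 1, 2, 3, 4, 6, 8, 12, 24.
Test each divisor d:
9^1 ≡ 9
9^2 ≡ 11
9^3 ≡ 29
9^4 ≡ 16
9^6 ≡ 1
The order of 9 is 6, so the subgroup it generates has 6 elements.
Index = |(Z/35Z)^×| / |⟨9⟩| = 24 / 6 = 4.

4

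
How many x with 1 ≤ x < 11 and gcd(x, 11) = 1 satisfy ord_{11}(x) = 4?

0

φ(11) = 11 − 1 = 10 = 2 · 5.
Since (Z/11Z)^× is cyclic of order 10, the number of elements of order d is φ(d) when d | 10 and 0 otherwise.
4 does not divide 10, so no element of (Z/11Z)^× has order 4.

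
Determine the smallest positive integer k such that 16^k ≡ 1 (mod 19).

9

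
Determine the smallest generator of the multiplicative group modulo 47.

5

φ(47) = 47 − 1 = 46 = 2 · 23.
Test candidates g = 2, 3, … against the prime factors q ∈ {2, 23} of φ(47): g is a generator iff g^(46/q) ≢ 1 for every such q.
g = 2: 2^23 ≡ 1 — hits 1, so not a primitive root.
g = 3: 3^23 ≡ 1 — hits 1, so not a primitive root.
g = 4: 4^23 ≡ 1 — hits 1, so not a primitive root.
g = 5: 5^23 ≡ 46; 5^2 ≡ 25 — none is 1, so 5 is a primitive root.
So 5 is the smallest generator of (Z/47Z)^×.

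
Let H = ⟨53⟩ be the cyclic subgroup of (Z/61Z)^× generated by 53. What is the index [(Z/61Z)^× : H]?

3

Since 53 ∈ (Z/61Z)^×, its order divides φ(61) = 61 − 1 = 60 = 2^2 · 3 · 5.
Divisors of 60: 1, 2, 3, 4, 5, 6, 10, 12, 15, 20, 30, 60.
Check 53^d mod 61 for each divisor in increasing order:
53^1 ≡ 53
53^2 ≡ 3
53^3 ≡ 37
53^4 ≡ 9
53^5 ≡ 50
53^6 ≡ 27
53^10 ≡ 60
53^12 ≡ 58
53^15 ≡ 11
53^20 ≡ 1
So ord_61(53) = 20, hence |⟨53⟩| = 20.
[(Z/61Z)^× : ⟨53⟩] = 60/20 = 3.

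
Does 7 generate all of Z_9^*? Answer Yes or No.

φ(9) = φ(3^2) = 3·(3−1) = 6 = 2 · 3.
7 is a primitive root mod 9 iff 7^(φ(9)/q) ≢ 1 for every prime q | φ(9), i.e. q ∈ {2, 3}.
7^3 ≡ 1 (mod 9)  [q = 2: ≡ 1 ✗]
7^2 ≡ 4 (mod 9)  [q = 3: ≢ 1 ✓]
The check at q = 2 fails, so 7 generates a proper subgroup.

No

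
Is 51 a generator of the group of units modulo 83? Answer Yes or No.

No

φ(83) = 83 − 1 = 82 = 2 · 41.
Test 51^(82/q) mod 83 for each prime factor q of 82:
51^41 ≡ 1 (mod 83)  [q = 2: ≡ 1 ✗]
51^2 ≡ 28 (mod 83)  [q = 41: ≢ 1 ✓]
51^41 ≡ 1 shows ord(51) | 41, strictly less than φ(83); not a primitive root.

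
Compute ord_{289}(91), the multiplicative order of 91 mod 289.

272

Since 91 ∈ (Z/289Z)^×, its order divides φ(289) = φ(17^2) = 17·(17−1) = 272 = 2^4 · 17.
Divisors of 272: 1, 2, 4, 8, 16, 17, 34, 68, 136, 272.
Check 91^d mod 289 for each divisor in increasing order:
91^1 ≡ 91 (mod 289)
91^2 ≡ 189 (mod 289)
91^4 ≡ 174 (mod 289)
91^8 ≡ 220 (mod 289)
91^16 ≡ 137 (mod 289)
91^17 ≡ 40 (mod 289)
91^34 ≡ 155 (mod 289)
91^68 ≡ 38 (mod 289)
91^136 ≡ 288 (mod 289)
91^272 ≡ 1 (mod 289) ✓
Hence ord(91) = 272.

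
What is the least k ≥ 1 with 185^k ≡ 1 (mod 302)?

75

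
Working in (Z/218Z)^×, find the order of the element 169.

54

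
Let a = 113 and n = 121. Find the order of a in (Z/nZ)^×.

55

Since 113 ∈ (Z/121Z)^×, its order divides φ(121) = φ(11^2) = 11·(11−1) = 110 = 2 · 5 · 11.
Divisors of 110: 1, 2, 5, 10, 11, 22, 55, 110.
Test each divisor d:
113^1 ≡ 113 (mod 121)
113^2 ≡ 64 (mod 121)
113^5 ≡ 23 (mod 121)
113^10 ≡ 45 (mod 121)
113^11 ≡ 3 (mod 121)
113^22 ≡ 9 (mod 121)
113^55 ≡ 1 (mod 121) ✓
So ord_121(113) = 55.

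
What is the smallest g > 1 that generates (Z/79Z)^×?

3

φ(79) = 79 − 1 = 78 = 2 · 3 · 13.
g is a primitive root iff g^(78/q) ≢ 1 (mod 79) for each prime q ∈ {2, 3, 13}.
g = 2: 2^39 ≡ 1 — hits 1, so not a primitive root.
g = 3: 3^39 ≡ 78; 3^26 ≡ 23; 3^6 ≡ 18 — none is 1, so 3 is a primitive root.
So 3 is the smallest generator of (Z/79Z)^×.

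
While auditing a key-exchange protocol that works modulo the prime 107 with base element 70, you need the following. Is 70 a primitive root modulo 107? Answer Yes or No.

φ(107) = 107 − 1 = 106 = 2 · 53.
70 is a primitive root mod 107 iff 70^(φ(107)/q) ≢ 1 for every prime q | φ(107), i.e. q ∈ {2, 53}.
70^53 ≡ 106 (mod 107)  [q = 2: ≢ 1 ✓]
70^2 ≡ 85 (mod 107)  [q = 53: ≢ 1 ✓]
All checks pass, so 70 has order 106 and is a primitive root modulo 107.

Yes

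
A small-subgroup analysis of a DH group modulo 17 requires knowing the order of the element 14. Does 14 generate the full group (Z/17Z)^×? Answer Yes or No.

Yes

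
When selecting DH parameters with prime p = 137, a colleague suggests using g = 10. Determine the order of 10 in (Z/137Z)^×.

8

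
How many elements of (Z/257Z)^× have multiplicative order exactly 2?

1

φ(257) = 257 − 1 = 256 = 2^8.
(Z/257Z)^× is cyclic (|G| = 256); a cyclic group of order m has exactly φ(d) elements of each order d | m, and none otherwise.
2 | 256, and φ(2) = 2 − 1 = 1.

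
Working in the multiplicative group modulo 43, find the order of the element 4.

7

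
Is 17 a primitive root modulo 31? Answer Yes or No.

φ(31) = 31 − 1 = 30 = 2 · 3 · 5.
17 is a primitive root mod 31 iff 17^(φ(31)/q) ≢ 1 for every prime q | φ(31), i.e. q ∈ {2, 3, 5}.
17^15 ≡ 30 (mod 31)  [q = 2: ≢ 1 ✓]
17^10 ≡ 25 (mod 31)  [q = 3: ≢ 1 ✓]
17^6 ≡ 8 (mod 31)  [q = 5: ≢ 1 ✓]
Every test exponent gives a nontrivial residue, hence 17 generates the full group.

Yes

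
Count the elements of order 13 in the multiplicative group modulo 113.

0

φ(113) = 113 − 1 = 112 = 2^4 · 7.
In a cyclic group of order 112, there are φ(d) elements of order d for each divisor d of 112, and zero for non-divisors.
Since 13 ∤ 112, the count is 0.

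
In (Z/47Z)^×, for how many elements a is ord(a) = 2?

1

φ(47) = 47 − 1 = 46 = 2 · 23.
(Z/47Z)^× is cyclic (|G| = 46); a cyclic group of order m has exactly φ(d) elements of each order d | m, and none otherwise.
2 | 46, and φ(2) = 2 − 1 = 1.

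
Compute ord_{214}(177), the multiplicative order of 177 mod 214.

106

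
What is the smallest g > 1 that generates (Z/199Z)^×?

φ(199) = 199 − 1 = 198 = 2 · 3^2 · 11.
Test candidates g = 2, 3, … against the prime factors q ∈ {2, 3, 11} of φ(199): g is a generator iff g^(198/q) ≢ 1 for every such q.
g = 2: 2^99 ≡ 1 — hits 1, so not a primitive root.
g = 3: 3^99 ≡ 198; 3^66 ≡ 106; 3^18 ≡ 125 — none is 1, so 3 is a primitive root.
The smallest primitive root modulo 199 is 3.

3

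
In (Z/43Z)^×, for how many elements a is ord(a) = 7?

6

φ(43) = 43 − 1 = 42 = 2 · 3 · 7.
Since (Z/43Z)^× is cyclic of order 42, the number of elements of order d is φ(d) when d | 42 and 0 otherwise.
7 | 42, and φ(7) = 7 − 1 = 6.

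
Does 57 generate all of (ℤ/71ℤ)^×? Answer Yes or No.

No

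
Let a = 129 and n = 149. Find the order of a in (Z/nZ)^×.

ord(129) | φ(149) = 149 − 1 = 148 = 2^2 · 37.
Divisors of 148: 1, 2, 4, 37, 74, 148.
Compute 129^d (mod 149) for the divisors d until we hit 1:
129^1 ≡ 129
129^2 ≡ 102
129^4 ≡ 123
129^37 ≡ 1
Therefore the multiplicative order of 129 modulo 149 is 37.

37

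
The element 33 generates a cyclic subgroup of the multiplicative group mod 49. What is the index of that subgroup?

1

Since 33 ∈ (Z/49Z)^×, its order divides φ(49) = φ(7^2) = 7·(7−1) = 42 = 2 · 3 · 7.
Divisors of 42: 1, 2, 3, 6, 7, 14, 21, 42.
Check 33^d mod 49 for each divisor in increasing order:
33^1 ≡ 33
33^2 ≡ 11
33^3 ≡ 20
33^6 ≡ 8
33^7 ≡ 19
33^14 ≡ 18
33^21 ≡ 48
33^42 ≡ 1
Thus |⟨33⟩| = ord(33) = 42.
Index = |(Z/49Z)^×| / |⟨33⟩| = 42 / 42 = 1.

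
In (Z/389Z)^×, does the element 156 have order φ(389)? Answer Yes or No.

Yes

φ(389) = 389 − 1 = 388 = 2^2 · 97.
Test 156^(388/q) mod 389 for each prime factor q of 388:
156^194 ≡ 388 (mod 389)  [q = 2: ≢ 1 ✓]
156^4 ≡ 66 (mod 389)  [q = 97: ≢ 1 ✓]
All checks pass, so 156 has order 388 and is a primitive root modulo 389.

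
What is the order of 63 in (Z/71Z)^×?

The order of 63 must divide φ(71) = 71 − 1 = 70 = 2 · 5 · 7.
Divisors of 70: 1, 2, 5, 7, 10, 14, 35, 70.
Check 63^d mod 71 for each divisor in increasing order:
63^1 ≡ 63 (mod 71)
63^2 ≡ 64 (mod 71)
63^5 ≡ 34 (mod 71)
63^7 ≡ 46 (mod 71)
63^10 ≡ 20 (mod 71)
63^14 ≡ 57 (mod 71)
63^35 ≡ 70 (mod 71)
63^70 ≡ 1 (mod 71) ✓
Therefore the multiplicative order of 63 modulo 71 is 70.

70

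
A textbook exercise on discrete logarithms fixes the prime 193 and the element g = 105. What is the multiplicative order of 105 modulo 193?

64

By Lagrange's theorem, ord_193(105) divides φ(193) = 193 − 1 = 192 = 2^6 · 3.
Divisors of 192: 1, 2, 3, 4, 6, 8, 12, 16, 24, 32, 48, 64, 96, 192.
Compute 105^d (mod 193) for the divisors d until we hit 1:
105^1 ≡ 105 (mod 193)
105^2 ≡ 24 (mod 193)
105^3 ≡ 11 (mod 193)
105^4 ≡ 190 (mod 193)
105^6 ≡ 121 (mod 193)
105^8 ≡ 9 (mod 193)
105^12 ≡ 166 (mod 193)
105^16 ≡ 81 (mod 193)
105^24 ≡ 150 (mod 193)
105^32 ≡ 192 (mod 193)
105^48 ≡ 112 (mod 193)
105^64 ≡ 1 (mod 193) ✓
The smallest such exponent is 64, so the order of 105 is 64.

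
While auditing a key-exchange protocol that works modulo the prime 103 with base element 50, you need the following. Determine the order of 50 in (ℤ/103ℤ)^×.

51

The order of 50 must divide φ(103) = 103 − 1 = 102 = 2 · 3 · 17.
Divisors of 102: 1, 2, 3, 6, 17, 34, 51, 102.
Compute 50^d (mod 103) for the divisors d until we hit 1:
50^1 ≡ 50 (mod 103)
50^2 ≡ 28 (mod 103)
50^3 ≡ 61 (mod 103)
50^6 ≡ 13 (mod 103)
50^17 ≡ 46 (mod 103)
50^34 ≡ 56 (mod 103)
50^51 ≡ 1 (mod 103) ✓
So ord_103(50) = 51.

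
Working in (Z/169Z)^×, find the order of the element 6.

The order of 6 must divide φ(169) = φ(13^2) = 13·(13−1) = 156 = 2^2 · 3 · 13.
Divisors of 156: 1, 2, 3, 4, 6, 12, 13, 26, 39, 52, 78, 156.
Evaluate successive powers at the divisors of 156:
6^1 ≡ 6
6^2 ≡ 36
6^3 ≡ 47
6^4 ≡ 113
6^6 ≡ 12
6^12 ≡ 144
6^13 ≡ 19
6^26 ≡ 23
6^39 ≡ 99
6^52 ≡ 22
6^78 ≡ 168
6^156 ≡ 1
Hence ord(6) = 156.

156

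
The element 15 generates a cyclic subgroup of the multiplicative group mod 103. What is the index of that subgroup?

Since 15 ∈ (Z/103Z)^×, its order divides φ(103) = 103 − 1 = 102 = 2 · 3 · 17.
Divisors of 102: 1, 2, 3, 6, 17, 34, 51, 102.
Compute 15^d (mod 103) for the divisors d until we hit 1:
15^1 ≡ 15 (mod 103)
15^2 ≡ 19 (mod 103)
15^3 ≡ 79 (mod 103)
15^6 ≡ 61 (mod 103)
15^17 ≡ 46 (mod 103)
15^34 ≡ 56 (mod 103)
15^51 ≡ 1 (mod 103) ✓
So ord_103(15) = 51, hence |⟨15⟩| = 51.
[(Z/103Z)^× : ⟨15⟩] = 102/51 = 2.

2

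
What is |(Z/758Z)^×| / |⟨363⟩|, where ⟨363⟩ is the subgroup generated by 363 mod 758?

The order of 363 must divide φ(758) = φ(2)·φ(379) = 1·378 = 378 = 2 · 3^3 · 7.
Divisors of 378: 1, 2, 3, 6, 7, 9, 14, 18, 21, 27, 42, 54, 63, 126, 189, 378.
Evaluate successive powers at the divisors of 378:
363^1 ≡ 363 (mod 758)
363^2 ≡ 635 (mod 758)
363^3 ≡ 73 (mod 758)
363^6 ≡ 23 (mod 758)
363^7 ≡ 11 (mod 758)
363^9 ≡ 163 (mod 758)
363^14 ≡ 121 (mod 758)
363^18 ≡ 39 (mod 758)
363^21 ≡ 573 (mod 758)
363^27 ≡ 293 (mod 758)
363^42 ≡ 115 (mod 758)
363^54 ≡ 195 (mod 758)
363^63 ≡ 707 (mod 758)
363^126 ≡ 327 (mod 758)
363^189 ≡ 757 (mod 758)
363^378 ≡ 1 (mod 758) ✓
So ord_758(363) = 378, hence |⟨363⟩| = 378.
[(Z/758Z)^× : ⟨363⟩] = 378/378 = 1.

1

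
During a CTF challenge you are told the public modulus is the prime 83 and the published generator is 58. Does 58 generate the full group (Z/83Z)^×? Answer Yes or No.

φ(83) = 83 − 1 = 82 = 2 · 41.
It suffices to check that the order of 58 is not a proper divisor of 82: compute 58^(82/q) for q ∈ {2, 41}.
58^41 ≡ 82 (mod 83)  [q = 2: ≢ 1 ✓]
58^2 ≡ 44 (mod 83)  [q = 41: ≢ 1 ✓]
Every test exponent gives a nontrivial residue, hence 58 generates the full group.

Yes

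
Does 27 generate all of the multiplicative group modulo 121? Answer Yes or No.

φ(121) = φ(11^2) = 11·(11−1) = 110 = 2 · 5 · 11.
27 is a primitive root mod 121 iff 27^(φ(121)/q) ≢ 1 for every prime q | φ(121), i.e. q ∈ {2, 5, 11}.
27^55 ≡ 1 (mod 121)  [q = 2: ≡ 1 ✗]
27^22 ≡ 3 (mod 121)  [q = 5: ≢ 1 ✓]
27^10 ≡ 1 (mod 121)  [q = 11: ≡ 1 ✗]
Since 27^55 ≡ 1, the order of 27 divides 55 < 110, so 27 is not a primitive root.

No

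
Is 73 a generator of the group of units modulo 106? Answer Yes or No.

φ(106) = φ(2)·φ(53) = 1·52 = 52 = 2^2 · 13.
An element g generates (Z/106Z)^× iff g^(52/q) ≢ 1 (mod 106) for each prime q ∈ {2, 13}.
73^26 ≡ 105 (mod 106)  [q = 2: ≢ 1 ✓]
73^4 ≡ 99 (mod 106)  [q = 13: ≢ 1 ✓]
None equal 1, so ord_106(73) = 52: 73 is a primitive root.

Yes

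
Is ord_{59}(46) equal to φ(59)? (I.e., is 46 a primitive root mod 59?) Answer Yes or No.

No

φ(59) = 59 − 1 = 58 = 2 · 29.
46 is a primitive root mod 59 iff 46^(φ(59)/q) ≢ 1 for every prime q | φ(59), i.e. q ∈ {2, 29}.
46^29 ≡ 1 (mod 59)  [q = 2: ≡ 1 ✗]
46^2 ≡ 51 (mod 59)  [q = 29: ≢ 1 ✓]
The check at q = 2 fails, so 46 generates a proper subgroup.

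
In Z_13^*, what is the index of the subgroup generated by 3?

The order of 3 must divide φ(13) = 13 − 1 = 12 = 2^2 · 3.
Divisors of 12: 1, 2, 3, 4, 6, 12.
Check 3^d mod 13 for each divisor in increasing order:
3^1 ≡ 3
3^2 ≡ 9
3^3 ≡ 1
The order of 3 is 3, so the subgroup it generates has 3 elements.
Index = |(Z/13Z)^×| / |⟨3⟩| = 12 / 3 = 4.

4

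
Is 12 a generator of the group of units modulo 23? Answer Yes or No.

No

φ(23) = 23 − 1 = 22 = 2 · 11.
12 is a primitive root mod 23 iff 12^(φ(23)/q) ≢ 1 for every prime q | φ(23), i.e. q ∈ {2, 11}.
12^11 ≡ 1 (mod 23)  [q = 2: ≡ 1 ✗]
12^2 ≡ 6 (mod 23)  [q = 11: ≢ 1 ✓]
The check at q = 2 fails, so 12 generates a proper subgroup.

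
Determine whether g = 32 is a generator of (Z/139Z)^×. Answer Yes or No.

Yes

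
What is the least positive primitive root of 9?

φ(9) = φ(3^2) = 3·(3−1) = 6 = 2 · 3.
Test candidates g = 2, 3, … against the prime factors q ∈ {2, 3} of φ(9): g is a generator iff g^(6/q) ≢ 1 for every such q.
g = 2: 2^3 ≡ 8; 2^2 ≡ 4 — none is 1, so 2 is a primitive root.
So 2 is the smallest generator of (Z/9Z)^×.

2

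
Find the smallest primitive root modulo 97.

5

φ(97) = 97 − 1 = 96 = 2^5 · 3.
Test candidates g = 2, 3, … against the prime factors q ∈ {2, 3} of φ(97): g is a generator iff g^(96/q) ≢ 1 for every such q.
g = 2: 2^48 ≡ 1 — hits 1, so not a primitive root.
g = 3: 3^48 ≡ 1 — hits 1, so not a primitive root.
g = 4: 4^48 ≡ 1 — hits 1, so not a primitive root.
g = 5: 5^48 ≡ 96; 5^32 ≡ 35 — none is 1, so 5 is a primitive root.
Hence the least primitive root of 97 is 5.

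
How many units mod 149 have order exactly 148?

φ(149) = 149 − 1 = 148 = 2^2 · 37.
(Z/149Z)^× is cyclic (|G| = 148); a cyclic group of order m has exactly φ(d) elements of each order d | m, and none otherwise.
148 = 2^2 · 37 divides 148, and φ(148) = 72.

72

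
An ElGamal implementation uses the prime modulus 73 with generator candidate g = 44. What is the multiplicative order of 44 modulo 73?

ord(44) | φ(73) = 73 − 1 = 72 = 2^3 · 3^2.
Divisors of 72: 1, 2, 3, 4, 6, 8, 9, 12, 18, 24, 36, 72.
Check 44^d mod 73 for each divisor in increasing order:
44^1 ≡ 44 (mod 73)
44^2 ≡ 38 (mod 73)
44^3 ≡ 66 (mod 73)
44^4 ≡ 57 (mod 73)
44^6 ≡ 49 (mod 73)
44^8 ≡ 37 (mod 73)
44^9 ≡ 22 (mod 73)
44^12 ≡ 65 (mod 73)
44^18 ≡ 46 (mod 73)
44^24 ≡ 64 (mod 73)
44^36 ≡ 72 (mod 73)
44^72 ≡ 1 (mod 73) ✓
So ord_73(44) = 72.

72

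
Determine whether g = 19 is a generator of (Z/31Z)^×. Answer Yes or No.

No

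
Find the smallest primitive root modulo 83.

φ(83) = 83 − 1 = 82 = 2 · 41.
Test candidates g = 2, 3, … against the prime factors q ∈ {2, 41} of φ(83): g is a generator iff g^(82/q) ≢ 1 for every such q.
g = 2: 2^41 ≡ 82; 2^2 ≡ 4 — none is 1, so 2 is a primitive root.
So 2 is the smallest generator of (Z/83Z)^×.

2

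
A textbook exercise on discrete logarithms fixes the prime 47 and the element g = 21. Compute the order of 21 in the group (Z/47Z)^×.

23

Since 21 ∈ (Z/47Z)^×, its order divides φ(47) = 47 − 1 = 46 = 2 · 23.
Divisors of 46: 1, 2, 23, 46.
Test each divisor d:
21^1 ≡ 21
21^2 ≡ 18
21^23 ≡ 1
So ord_47(21) = 23.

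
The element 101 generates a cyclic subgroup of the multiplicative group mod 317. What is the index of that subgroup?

4

Since 101 ∈ (Z/317Z)^×, its order divides φ(317) = 317 − 1 = 316 = 2^2 · 79.
Divisors of 316: 1, 2, 4, 79, 158, 316.
Test each divisor d:
101^1 ≡ 101 (mod 317)
101^2 ≡ 57 (mod 317)
101^4 ≡ 79 (mod 317)
101^79 ≡ 1 (mod 317) ✓
Thus |⟨101⟩| = ord(101) = 79.
Index = |(Z/317Z)^×| / |⟨101⟩| = 316 / 79 = 4.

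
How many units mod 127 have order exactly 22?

φ(127) = 127 − 1 = 126 = 2 · 3^2 · 7.
Since (Z/127Z)^× is cyclic of order 126, the number of elements of order d is φ(d) when d | 126 and 0 otherwise.
22 does not divide 126, so no element of (Z/127Z)^× has order 22.

0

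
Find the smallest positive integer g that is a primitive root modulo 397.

5

φ(397) = 397 − 1 = 396 = 2^2 · 3^2 · 11.
g is a primitive root iff g^(396/q) ≢ 1 (mod 397) for each prime q ∈ {2, 3, 11}.
g = 2: 2^198 ≡ 396; 2^132 ≡ 1 — hits 1, so not a primitive root.
g = 3: 3^198 ≡ 1 — hits 1, so not a primitive root.
g = 4: 4^198 ≡ 1 — hits 1, so not a primitive root.
g = 5: 5^198 ≡ 396; 5^132 ≡ 362; 5^36 ≡ 290 — none is 1, so 5 is a primitive root.
So 5 is the smallest generator of (Z/397Z)^×.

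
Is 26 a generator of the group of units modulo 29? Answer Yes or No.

Yes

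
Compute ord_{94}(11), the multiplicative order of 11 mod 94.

46

ord(11) | φ(94) = φ(2)·φ(47) = 1·46 = 46 = 2 · 23.
Divisors of 46: 1, 2, 23, 46.
Compute 11^d (mod 94) for the divisors d until we hit 1:
11^1 ≡ 11 (mod 94)
11^2 ≡ 27 (mod 94)
11^23 ≡ 93 (mod 94)
11^46 ≡ 1 (mod 94) ✓
Hence ord(11) = 46.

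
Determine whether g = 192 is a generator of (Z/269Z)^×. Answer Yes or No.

Yes

φ(269) = 269 − 1 = 268 = 2^2 · 67.
An element g generates (Z/269Z)^× iff g^(268/q) ≢ 1 (mod 269) for each prime q ∈ {2, 67}.
192^134 ≡ 268 (mod 269)  [q = 2: ≢ 1 ✓]
192^4 ≡ 121 (mod 269)  [q = 67: ≢ 1 ✓]
All checks pass, so 192 has order 268 and is a primitive root modulo 269.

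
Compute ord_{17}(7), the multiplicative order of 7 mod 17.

The order of 7 must divide φ(17) = 17 − 1 = 16 = 2^4.
Divisors of 16: 1, 2, 4, 8, 16.
Check 7^d mod 17 for each divisor in increasing order:
7^1 ≡ 7 (mod 17)
7^2 ≡ 15 (mod 17)
7^4 ≡ 4 (mod 17)
7^8 ≡ 16 (mod 17)
7^16 ≡ 1 (mod 17) ✓
The smallest such exponent is 16, so the order of 7 is 16.

16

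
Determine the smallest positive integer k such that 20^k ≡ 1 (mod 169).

156

The order of 20 must divide φ(169) = φ(13^2) = 13·(13−1) = 156 = 2^2 · 3 · 13.
Divisors of 156: 1, 2, 3, 4, 6, 12, 13, 26, 39, 52, 78, 156.
Test each divisor d:
20^1 ≡ 20 (mod 169)
20^2 ≡ 62 (mod 169)
20^3 ≡ 57 (mod 169)
20^4 ≡ 126 (mod 169)
20^6 ≡ 38 (mod 169)
20^12 ≡ 92 (mod 169)
20^13 ≡ 150 (mod 169)
20^26 ≡ 23 (mod 169)
20^39 ≡ 70 (mod 169)
20^52 ≡ 22 (mod 169)
20^78 ≡ 168 (mod 169)
20^156 ≡ 1 (mod 169) ✓
So ord_169(20) = 156.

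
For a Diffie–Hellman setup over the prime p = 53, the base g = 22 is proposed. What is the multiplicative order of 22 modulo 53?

52

ord(22) | φ(53) = 53 − 1 = 52 = 2^2 · 13.
Divisors of 52: 1, 2, 4, 13, 26, 52.
Compute 22^d (mod 53) for the divisors d until we hit 1:
22^1 ≡ 22 (mod 53)
22^2 ≡ 7 (mod 53)
22^4 ≡ 49 (mod 53)
22^13 ≡ 23 (mod 53)
22^26 ≡ 52 (mod 53)
22^52 ≡ 1 (mod 53) ✓
Hence ord(22) = 52.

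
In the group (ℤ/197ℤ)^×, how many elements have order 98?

42

φ(197) = 197 − 1 = 196 = 2^2 · 7^2.
(Z/197Z)^× is cyclic (|G| = 196); a cyclic group of order m has exactly φ(d) elements of each order d | m, and none otherwise.
98 = 2 · 7^2 divides 196, and φ(98) = 42.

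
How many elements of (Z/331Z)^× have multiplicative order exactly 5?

φ(331) = 331 − 1 = 330 = 2 · 3 · 5 · 11.
Since (Z/331Z)^× is cyclic of order 330, the number of elements of order d is φ(d) when d | 330 and 0 otherwise.
5 | 330, and φ(5) = 5 − 1 = 4.

4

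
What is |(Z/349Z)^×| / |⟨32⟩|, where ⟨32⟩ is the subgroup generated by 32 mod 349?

1

Since 32 ∈ (Z/349Z)^×, its order divides φ(349) = 349 − 1 = 348 = 2^2 · 3 · 29.
Divisors of 348: 1, 2, 3, 4, 6, 12, 29, 58, 87, 116, 174, 348.
Evaluate successive powers at the divisors of 348:
32^1 ≡ 32 (mod 349)
32^2 ≡ 326 (mod 349)
32^3 ≡ 311 (mod 349)
32^4 ≡ 180 (mod 349)
32^6 ≡ 48 (mod 349)
32^12 ≡ 210 (mod 349)
32^29 ≡ 189 (mod 349)
32^58 ≡ 123 (mod 349)
32^87 ≡ 213 (mod 349)
32^116 ≡ 122 (mod 349)
32^174 ≡ 348 (mod 349)
32^348 ≡ 1 (mod 349) ✓
Thus |⟨32⟩| = ord(32) = 348.
[(Z/349Z)^× : ⟨32⟩] = 348/348 = 1.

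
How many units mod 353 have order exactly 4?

2

φ(353) = 353 − 1 = 352 = 2^5 · 11.
Since (Z/353Z)^× is cyclic of order 352, the number of elements of order d is φ(d) when d | 352 and 0 otherwise.
4 = 2^2 divides 352, and φ(4) = 2.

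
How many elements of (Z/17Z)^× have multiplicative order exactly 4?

φ(17) = 17 − 1 = 16 = 2^4.
Since (Z/17Z)^× is cyclic of order 16, the number of elements of order d is φ(d) when d | 16 and 0 otherwise.
4 = 2^2 divides 16, and φ(4) = 2.

2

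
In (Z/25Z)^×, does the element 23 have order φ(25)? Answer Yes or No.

Yes

φ(25) = φ(5^2) = 5·(5−1) = 20 = 2^2 · 5.
An element g generates (Z/25Z)^× iff g^(20/q) ≢ 1 (mod 25) for each prime q ∈ {2, 5}.
23^10 ≡ 24 (mod 25)  [q = 2: ≢ 1 ✓]
23^4 ≡ 16 (mod 25)  [q = 5: ≢ 1 ✓]
Every test exponent gives a nontrivial residue, hence 23 generates the full group.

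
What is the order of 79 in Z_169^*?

13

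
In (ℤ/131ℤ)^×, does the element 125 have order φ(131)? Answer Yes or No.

No

φ(131) = 131 − 1 = 130 = 2 · 5 · 13.
It suffices to check that the order of 125 is not a proper divisor of 130: compute 125^(130/q) for q ∈ {2, 5, 13}.
125^65 ≡ 1 (mod 131)  [q = 2: ≡ 1 ✗]
125^26 ≡ 61 (mod 131)  [q = 5: ≢ 1 ✓]
125^10 ≡ 113 (mod 131)  [q = 13: ≢ 1 ✓]
Since 125^65 ≡ 1, the order of 125 divides 65 < 130, so 125 is not a primitive root.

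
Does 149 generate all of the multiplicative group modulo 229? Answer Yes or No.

No

φ(229) = 229 − 1 = 228 = 2^2 · 3 · 19.
Test 149^(228/q) mod 229 for each prime factor q of 228:
149^114 ≡ 1 (mod 229)  [q = 2: ≡ 1 ✗]
149^76 ≡ 94 (mod 229)  [q = 3: ≢ 1 ✓]
149^12 ≡ 53 (mod 229)  [q = 19: ≢ 1 ✓]
Since 149^114 ≡ 1, the order of 149 divides 114 < 228, so 149 is not a primitive root.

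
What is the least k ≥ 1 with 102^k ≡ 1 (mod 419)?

ord(102) | φ(419) = 419 − 1 = 418 = 2 · 11 · 19.
Divisors of 418: 1, 2, 11, 19, 22, 38, 209, 418.
Test each divisor d:
102^1 ≡ 102
102^2 ≡ 348
102^11 ≡ 1
The smallest such exponent is 11, so the order of 102 is 11.

11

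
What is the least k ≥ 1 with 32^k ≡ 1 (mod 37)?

36

Since 32 ∈ (Z/37Z)^×, its order divides φ(37) = 37 − 1 = 36 = 2^2 · 3^2.
Divisors of 36: 1, 2, 3, 4, 6, 9, 12, 18, 36.
Test each divisor d:
32^1 ≡ 32 (mod 37)
32^2 ≡ 25 (mod 37)
32^3 ≡ 23 (mod 37)
32^4 ≡ 33 (mod 37)
32^6 ≡ 11 (mod 37)
32^9 ≡ 31 (mod 37)
32^12 ≡ 10 (mod 37)
32^18 ≡ 36 (mod 37)
32^36 ≡ 1 (mod 37) ✓
Therefore the multiplicative order of 32 modulo 37 is 36.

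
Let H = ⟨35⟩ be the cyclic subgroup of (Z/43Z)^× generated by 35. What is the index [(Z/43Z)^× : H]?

By Lagrange's theorem, ord_43(35) divides φ(43) = 43 − 1 = 42 = 2 · 3 · 7.
Divisors of 42: 1, 2, 3, 6, 7, 14, 21, 42.
Evaluate successive powers at the divisors of 42:
35^1 ≡ 35 (mod 43)
35^2 ≡ 21 (mod 43)
35^3 ≡ 4 (mod 43)
35^6 ≡ 16 (mod 43)
35^7 ≡ 1 (mod 43) ✓
So ord_43(35) = 7, hence |⟨35⟩| = 7.
The index is φ(43) / ord(35) = 42 / 7 = 6.

6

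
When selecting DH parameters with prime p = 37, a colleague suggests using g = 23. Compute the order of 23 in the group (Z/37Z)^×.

Since 23 ∈ (Z/37Z)^×, its order divides φ(37) = 37 − 1 = 36 = 2^2 · 3^2.
Divisors of 36: 1, 2, 3, 4, 6, 9, 12, 18, 36.
Test each divisor d:
23^1 ≡ 23 (mod 37)
23^2 ≡ 11 (mod 37)
23^3 ≡ 31 (mod 37)
23^4 ≡ 10 (mod 37)
23^6 ≡ 36 (mod 37)
23^9 ≡ 6 (mod 37)
23^12 ≡ 1 (mod 37) ✓
So ord_37(23) = 12.

12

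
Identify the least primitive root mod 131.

φ(131) = 131 − 1 = 130 = 2 · 5 · 13.
Test candidates g = 2, 3, … against the prime factors q ∈ {2, 5, 13} of φ(131): g is a generator iff g^(130/q) ≢ 1 for every such q.
g = 2: 2^65 ≡ 130; 2^26 ≡ 53; 2^10 ≡ 107 — none is 1, so 2 is a primitive root.
The smallest primitive root modulo 131 is 2.

2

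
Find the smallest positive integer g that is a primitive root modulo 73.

5

φ(73) = 73 − 1 = 72 = 2^3 · 3^2.
g is a primitive root iff g^(72/q) ≢ 1 (mod 73) for each prime q ∈ {2, 3}.
g = 2: 2^36 ≡ 1 — hits 1, so not a primitive root.
g = 3: 3^36 ≡ 1 — hits 1, so not a primitive root.
g = 4: 4^36 ≡ 1 — hits 1, so not a primitive root.
g = 5: 5^36 ≡ 72; 5^24 ≡ 8 — none is 1, so 5 is a primitive root.
Hence the least primitive root of 73 is 5.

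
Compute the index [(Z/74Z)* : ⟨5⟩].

1

By Lagrange's theorem, ord_74(5) divides φ(74) = φ(2)·φ(37) = 1·36 = 36 = 2^2 · 3^2.
Divisors of 36: 1, 2, 3, 4, 6, 9, 12, 18, 36.
Evaluate successive powers at the divisors of 36:
5^1 ≡ 5
5^2 ≡ 25
5^3 ≡ 51
5^4 ≡ 33
5^6 ≡ 11
5^9 ≡ 43
5^12 ≡ 47
5^18 ≡ 73
5^36 ≡ 1
The order of 5 is 36, so the subgroup it generates has 36 elements.
[(Z/74Z)^× : ⟨5⟩] = 36/36 = 1.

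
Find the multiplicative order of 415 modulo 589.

90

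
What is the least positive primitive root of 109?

6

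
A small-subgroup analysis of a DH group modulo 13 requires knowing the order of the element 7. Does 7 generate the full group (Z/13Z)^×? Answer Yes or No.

φ(13) = 13 − 1 = 12 = 2^2 · 3.
An element g generates (Z/13Z)^× iff g^(12/q) ≢ 1 (mod 13) for each prime q ∈ {2, 3}.
7^6 ≡ 12 (mod 13)  [q = 2: ≢ 1 ✓]
7^4 ≡ 9 (mod 13)  [q = 3: ≢ 1 ✓]
All checks pass, so 7 has order 12 and is a primitive root modulo 13.

Yes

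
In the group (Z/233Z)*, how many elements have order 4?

φ(233) = 233 − 1 = 232 = 2^3 · 29.
In a cyclic group of order 232, there are φ(d) elements of order d for each divisor d of 232, and zero for non-divisors.
4 = 2^2 divides 232, and φ(4) = 2.

2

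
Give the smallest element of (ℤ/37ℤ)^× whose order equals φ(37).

2

φ(37) = 37 − 1 = 36 = 2^2 · 3^2.
Test candidates g = 2, 3, … against the prime factors q ∈ {2, 3} of φ(37): g is a generator iff g^(36/q) ≢ 1 for every such q.
g = 2: 2^18 ≡ 36; 2^12 ≡ 26 — none is 1, so 2 is a primitive root.
Hence the least primitive root of 37 is 2.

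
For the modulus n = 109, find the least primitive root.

6

φ(109) = 109 − 1 = 108 = 2^2 · 3^3.
Test candidates g = 2, 3, … against the prime factors q ∈ {2, 3} of φ(109): g is a generator iff g^(108/q) ≢ 1 for every such q.
g = 2: 2^54 ≡ 108; 2^36 ≡ 1 — hits 1, so not a primitive root.
g = 3: 3^54 ≡ 1 — hits 1, so not a primitive root.
g = 4: 4^54 ≡ 1 — hits 1, so not a primitive root.
g = 5: 5^54 ≡ 1 — hits 1, so not a primitive root.
g = 6: 6^54 ≡ 108; 6^36 ≡ 63 — none is 1, so 6 is a primitive root.
The smallest primitive root modulo 109 is 6.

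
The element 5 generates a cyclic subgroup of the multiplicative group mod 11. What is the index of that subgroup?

The order of 5 must divide φ(11) = 11 − 1 = 10 = 2 · 5.
Divisors of 10: 1, 2, 5, 10.
Check 5^d mod 11 for each divisor in increasing order:
5^1 ≡ 5 (mod 11)
5^2 ≡ 3 (mod 11)
5^5 ≡ 1 (mod 11) ✓
The order of 5 is 5, so the subgroup it generates has 5 elements.
Index = |(Z/11Z)^×| / |⟨5⟩| = 10 / 5 = 2.

2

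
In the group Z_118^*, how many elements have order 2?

φ(118) = φ(2)·φ(59) = 1·58 = 58 = 2 · 29.
(Z/118Z)^× is cyclic (|G| = 58); a cyclic group of order m has exactly φ(d) elements of each order d | m, and none otherwise.
2 | 58, and φ(2) = 2 − 1 = 1.

1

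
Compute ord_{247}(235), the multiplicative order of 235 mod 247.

3

The order of 235 must divide φ(247) = φ(13·19) = (13−1)·(19−1) = 12·18 = 216 = 2^3 · 3^3.
Divisors of 216: 1, 2, 3, 4, 6, 8, 9, 12, 18, 24, 27, 36, 54, 72, 108, 216.
Check 235^d mod 247 for each divisor in increasing order:
235^1 ≡ 235 (mod 247)
235^2 ≡ 144 (mod 247)
235^3 ≡ 1 (mod 247) ✓
So ord_247(235) = 3.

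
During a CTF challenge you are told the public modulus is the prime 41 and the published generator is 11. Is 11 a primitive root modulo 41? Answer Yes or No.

Yes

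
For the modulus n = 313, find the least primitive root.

10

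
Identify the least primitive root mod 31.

3

φ(31) = 31 − 1 = 30 = 2 · 3 · 5.
Test candidates g = 2, 3, … against the prime factors q ∈ {2, 3, 5} of φ(31): g is a generator iff g^(30/q) ≢ 1 for every such q.
g = 2: 2^15 ≡ 1 — hits 1, so not a primitive root.
g = 3: 3^15 ≡ 30; 3^10 ≡ 25; 3^6 ≡ 16 — none is 1, so 3 is a primitive root.
The smallest primitive root modulo 31 is 3.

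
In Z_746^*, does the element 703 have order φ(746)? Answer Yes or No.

Yes

φ(746) = φ(2)·φ(373) = 1·372 = 372 = 2^2 · 3 · 31.
Test 703^(372/q) mod 746 for each prime factor q of 372:
703^186 ≡ 745 (mod 746)  [q = 2: ≢ 1 ✓]
703^124 ≡ 461 (mod 746)  [q = 3: ≢ 1 ✓]
703^12 ≡ 49 (mod 746)  [q = 31: ≢ 1 ✓]
All checks pass, so 703 has order 372 and is a primitive root modulo 746.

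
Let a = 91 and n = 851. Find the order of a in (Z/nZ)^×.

36

By Lagrange's theorem, ord_851(91) divides φ(851) = φ(23·37) = (23−1)·(37−1) = 22·36 = 792 = 2^3 · 3^2 · 11.
Divisors of 792: 1, 2, 3, 4, 6, 8, 9, 11, 12, 18, 22, 24, 33, 36, 44, 66, 72, 88, 99, 132, 198, 264, 396, 792.
Test each divisor d:
91^1 ≡ 91 (mod 851)
91^2 ≡ 622 (mod 851)
91^3 ≡ 436 (mod 851)
91^4 ≡ 530 (mod 851)
91^6 ≡ 323 (mod 851)
91^8 ≡ 70 (mod 851)
91^9 ≡ 413 (mod 851)
91^11 ≡ 735 (mod 851)
91^12 ≡ 507 (mod 851)
91^18 ≡ 369 (mod 851)
91^22 ≡ 691 (mod 851)
91^24 ≡ 47 (mod 851)
91^33 ≡ 689 (mod 851)
91^36 ≡ 1 (mod 851) ✓
Therefore the multiplicative order of 91 modulo 851 is 36.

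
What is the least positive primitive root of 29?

2

φ(29) = 29 − 1 = 28 = 2^2 · 7.
g is a primitive root iff g^(28/q) ≢ 1 (mod 29) for each prime q ∈ {2, 7}.
g = 2: 2^14 ≡ 28; 2^4 ≡ 16 — none is 1, so 2 is a primitive root.
Hence the least primitive root of 29 is 2.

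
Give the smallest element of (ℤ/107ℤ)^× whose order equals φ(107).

φ(107) = 107 − 1 = 106 = 2 · 53.
g is a primitive root iff g^(106/q) ≢ 1 (mod 107) for each prime q ∈ {2, 53}.
g = 2: 2^53 ≡ 106; 2^2 ≡ 4 — none is 1, so 2 is a primitive root.
So 2 is the smallest generator of (Z/107Z)^×.

2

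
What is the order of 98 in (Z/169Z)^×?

156

Since 98 ∈ (Z/169Z)^×, its order divides φ(169) = φ(13^2) = 13·(13−1) = 156 = 2^2 · 3 · 13.
Divisors of 156: 1, 2, 3, 4, 6, 12, 13, 26, 39, 52, 78, 156.
Test each divisor d:
98^1 ≡ 98 (mod 169)
98^2 ≡ 140 (mod 169)
98^3 ≡ 31 (mod 169)
98^4 ≡ 165 (mod 169)
98^6 ≡ 116 (mod 169)
98^12 ≡ 105 (mod 169)
98^13 ≡ 150 (mod 169)
98^26 ≡ 23 (mod 169)
98^39 ≡ 70 (mod 169)
98^52 ≡ 22 (mod 169)
98^78 ≡ 168 (mod 169)
98^156 ≡ 1 (mod 169) ✓
Hence ord(98) = 156.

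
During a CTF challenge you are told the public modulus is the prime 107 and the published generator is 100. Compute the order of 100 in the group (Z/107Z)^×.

53

ord(100) | φ(107) = 107 − 1 = 106 = 2 · 53.
Divisors of 106: 1, 2, 53, 106.
Test each divisor d:
100^1 ≡ 100
100^2 ≡ 49
100^53 ≡ 1
Hence ord(100) = 53.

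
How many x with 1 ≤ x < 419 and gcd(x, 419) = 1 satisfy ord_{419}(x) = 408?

0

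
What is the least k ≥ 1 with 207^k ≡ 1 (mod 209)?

45

Since 207 ∈ (Z/209Z)^×, its order divides φ(209) = φ(11·19) = (11−1)·(19−1) = 10·18 = 180 = 2^2 · 3^2 · 5.
Divisors of 180: 1, 2, 3, 4, 5, 6, 9, 10, 12, 15, 18, 20, 30, 36, 45, 60, 90, 180.
Check 207^d mod 209 for each divisor in increasing order:
207^1 ≡ 207
207^2 ≡ 4
207^3 ≡ 201
207^4 ≡ 16
207^5 ≡ 177
207^6 ≡ 64
207^9 ≡ 115
207^10 ≡ 188
207^12 ≡ 125
207^15 ≡ 45
207^18 ≡ 58
207^20 ≡ 23
207^30 ≡ 144
207^36 ≡ 20
207^45 ≡ 1
So ord_209(207) = 45.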